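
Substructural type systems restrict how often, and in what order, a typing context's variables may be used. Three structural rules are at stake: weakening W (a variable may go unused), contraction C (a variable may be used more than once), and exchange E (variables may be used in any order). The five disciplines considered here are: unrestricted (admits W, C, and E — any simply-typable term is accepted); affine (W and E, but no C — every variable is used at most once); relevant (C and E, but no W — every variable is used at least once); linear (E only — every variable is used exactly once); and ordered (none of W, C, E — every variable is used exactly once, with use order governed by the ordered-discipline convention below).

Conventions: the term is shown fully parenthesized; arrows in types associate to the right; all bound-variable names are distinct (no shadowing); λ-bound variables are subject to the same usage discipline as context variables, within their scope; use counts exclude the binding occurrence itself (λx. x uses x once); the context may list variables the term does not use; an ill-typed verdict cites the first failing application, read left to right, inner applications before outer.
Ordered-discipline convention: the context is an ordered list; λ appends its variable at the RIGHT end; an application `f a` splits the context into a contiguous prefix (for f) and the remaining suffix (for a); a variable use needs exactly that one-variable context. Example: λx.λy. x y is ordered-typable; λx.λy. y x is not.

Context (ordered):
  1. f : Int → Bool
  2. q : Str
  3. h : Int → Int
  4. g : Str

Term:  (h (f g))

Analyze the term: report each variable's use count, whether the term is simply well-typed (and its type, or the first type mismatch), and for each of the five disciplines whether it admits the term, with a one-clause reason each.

variable uses: f: 1; q: 0; h: 1; g: 1
use order (left to right): h, f, g
typing: ill-typed: an argument Str mismatches the expected Int
ordered ✗ (the type mismatch rejects it)
linear ✗ (not simply typable)
affine ✗ (fails simple typing)
relevant ✗ (a type mismatch blocks all five)
unrestricted ✗ (the type mismatch rejects it)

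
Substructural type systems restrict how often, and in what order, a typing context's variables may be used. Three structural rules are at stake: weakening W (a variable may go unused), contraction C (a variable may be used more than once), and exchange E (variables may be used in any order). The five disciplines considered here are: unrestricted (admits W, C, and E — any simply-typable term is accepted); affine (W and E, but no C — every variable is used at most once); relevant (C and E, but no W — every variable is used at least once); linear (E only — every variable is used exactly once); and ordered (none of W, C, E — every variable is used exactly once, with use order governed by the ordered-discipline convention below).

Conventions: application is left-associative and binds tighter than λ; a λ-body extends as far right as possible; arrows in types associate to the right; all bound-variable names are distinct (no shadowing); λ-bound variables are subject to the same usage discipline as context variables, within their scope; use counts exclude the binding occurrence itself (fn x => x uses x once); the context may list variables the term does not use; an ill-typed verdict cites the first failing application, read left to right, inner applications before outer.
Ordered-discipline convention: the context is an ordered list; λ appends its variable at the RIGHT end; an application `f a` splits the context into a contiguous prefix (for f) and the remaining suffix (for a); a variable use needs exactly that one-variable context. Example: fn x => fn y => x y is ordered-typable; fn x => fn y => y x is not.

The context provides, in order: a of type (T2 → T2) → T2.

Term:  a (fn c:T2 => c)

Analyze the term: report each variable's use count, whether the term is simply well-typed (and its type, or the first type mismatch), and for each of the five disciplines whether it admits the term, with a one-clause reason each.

variable uses: a ×1, c (λ-bound) ×1
use order (left to right): a, c
typing: the term checks, with type T2
ordered ✓ (one use each (a, c); ordered split holds)
linear ✓ (a, c: one use apiece)
affine ✓ (none of a, c used more than once)
relevant ✓ (at least one use each (a, c))
unrestricted ✓ (type-checks (T2) and nothing is barred)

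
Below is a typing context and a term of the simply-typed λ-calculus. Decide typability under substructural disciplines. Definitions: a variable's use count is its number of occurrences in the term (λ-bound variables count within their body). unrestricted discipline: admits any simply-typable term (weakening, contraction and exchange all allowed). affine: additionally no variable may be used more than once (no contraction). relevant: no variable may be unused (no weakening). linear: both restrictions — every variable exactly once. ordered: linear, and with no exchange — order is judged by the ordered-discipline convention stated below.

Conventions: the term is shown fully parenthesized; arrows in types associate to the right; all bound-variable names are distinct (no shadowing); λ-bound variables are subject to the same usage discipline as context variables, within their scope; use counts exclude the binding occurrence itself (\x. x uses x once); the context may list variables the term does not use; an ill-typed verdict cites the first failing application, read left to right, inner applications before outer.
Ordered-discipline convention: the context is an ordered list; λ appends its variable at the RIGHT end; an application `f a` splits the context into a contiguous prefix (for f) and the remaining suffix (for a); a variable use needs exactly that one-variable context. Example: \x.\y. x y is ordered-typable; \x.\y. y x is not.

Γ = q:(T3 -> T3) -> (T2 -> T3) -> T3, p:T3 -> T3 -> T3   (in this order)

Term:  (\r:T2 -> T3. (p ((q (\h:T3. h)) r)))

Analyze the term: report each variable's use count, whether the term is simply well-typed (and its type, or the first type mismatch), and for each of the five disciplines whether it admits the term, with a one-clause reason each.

variable uses: q: 1, p: 1, r (λ-bound): 1, h (λ-bound): 1
use order (left to right): p, q, h, r
typing: well-typed — term : (T2 -> T3) -> T3 -> T3
ordered: ✗ — use order p, q, h, r needs exchange
linear: ✓ — q, p, r, h: one use apiece
affine: ✓ — q, p, r, h: no repeats, contraction unneeded
relevant: ✓ — every one of q, p, r, h appears
unrestricted: ✓ — type-checks ((T2 -> T3) -> T3 -> T3) and nothing is barred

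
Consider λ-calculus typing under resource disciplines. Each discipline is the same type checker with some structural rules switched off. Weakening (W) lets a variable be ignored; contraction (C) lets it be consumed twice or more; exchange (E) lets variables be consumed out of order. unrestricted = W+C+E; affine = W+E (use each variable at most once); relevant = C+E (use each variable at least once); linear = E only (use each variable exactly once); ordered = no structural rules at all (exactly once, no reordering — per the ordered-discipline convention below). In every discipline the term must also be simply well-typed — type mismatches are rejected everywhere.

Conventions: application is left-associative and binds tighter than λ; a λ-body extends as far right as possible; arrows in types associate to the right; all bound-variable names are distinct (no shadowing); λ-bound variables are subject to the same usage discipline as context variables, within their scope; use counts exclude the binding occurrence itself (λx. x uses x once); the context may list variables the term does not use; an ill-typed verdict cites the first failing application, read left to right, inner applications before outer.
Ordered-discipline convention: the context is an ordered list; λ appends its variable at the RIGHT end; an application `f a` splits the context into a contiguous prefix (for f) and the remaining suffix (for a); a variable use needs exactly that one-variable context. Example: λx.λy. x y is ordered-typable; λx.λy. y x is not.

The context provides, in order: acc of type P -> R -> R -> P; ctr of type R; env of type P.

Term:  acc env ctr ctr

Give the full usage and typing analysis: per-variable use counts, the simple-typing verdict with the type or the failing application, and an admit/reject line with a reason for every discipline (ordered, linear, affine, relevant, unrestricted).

use counts: acc=1; ctr=2; env=1
uses in reading order: acc, env, ctr, ctr
typing: well-typed — term : P
ordered: ✗, needs contraction — ctr ×2
linear: ✗, needs contraction — ctr ×2
affine: ✗, needs contraction — ctr ×2
relevant: ✓, none of acc, ctr, env goes unused
unrestricted: ✓, simply typable at P; W, C, E all held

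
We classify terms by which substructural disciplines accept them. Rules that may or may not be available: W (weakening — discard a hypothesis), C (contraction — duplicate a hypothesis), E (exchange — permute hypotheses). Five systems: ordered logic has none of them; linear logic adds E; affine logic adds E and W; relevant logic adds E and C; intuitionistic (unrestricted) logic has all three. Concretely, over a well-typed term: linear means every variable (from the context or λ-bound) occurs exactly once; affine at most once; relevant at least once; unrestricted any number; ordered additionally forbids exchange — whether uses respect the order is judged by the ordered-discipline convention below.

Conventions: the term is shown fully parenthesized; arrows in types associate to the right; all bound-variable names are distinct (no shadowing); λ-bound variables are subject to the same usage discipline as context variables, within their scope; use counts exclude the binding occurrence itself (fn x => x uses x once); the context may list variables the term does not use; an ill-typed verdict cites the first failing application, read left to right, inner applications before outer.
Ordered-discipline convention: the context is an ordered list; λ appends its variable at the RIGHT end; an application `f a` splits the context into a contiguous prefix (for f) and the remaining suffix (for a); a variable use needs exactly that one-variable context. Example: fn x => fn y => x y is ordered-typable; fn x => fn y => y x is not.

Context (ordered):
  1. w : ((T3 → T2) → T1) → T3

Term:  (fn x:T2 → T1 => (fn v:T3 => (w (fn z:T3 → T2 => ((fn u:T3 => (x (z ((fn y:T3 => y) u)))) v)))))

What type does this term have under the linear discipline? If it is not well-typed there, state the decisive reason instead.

term : (T2 → T1) → T3 → T3
usage: w=1, x [bound]=1, v [bound]=1, z [bound]=1, u [bound]=1, y [bound]=1
uses in reading order: w, x, z, y, u, v
typing: well-typed — term : (T2 → T1) → T3 → T3
per-discipline verdicts: ordered ✗, linear ✓, affine ✓, relevant ✓, unrestricted ✓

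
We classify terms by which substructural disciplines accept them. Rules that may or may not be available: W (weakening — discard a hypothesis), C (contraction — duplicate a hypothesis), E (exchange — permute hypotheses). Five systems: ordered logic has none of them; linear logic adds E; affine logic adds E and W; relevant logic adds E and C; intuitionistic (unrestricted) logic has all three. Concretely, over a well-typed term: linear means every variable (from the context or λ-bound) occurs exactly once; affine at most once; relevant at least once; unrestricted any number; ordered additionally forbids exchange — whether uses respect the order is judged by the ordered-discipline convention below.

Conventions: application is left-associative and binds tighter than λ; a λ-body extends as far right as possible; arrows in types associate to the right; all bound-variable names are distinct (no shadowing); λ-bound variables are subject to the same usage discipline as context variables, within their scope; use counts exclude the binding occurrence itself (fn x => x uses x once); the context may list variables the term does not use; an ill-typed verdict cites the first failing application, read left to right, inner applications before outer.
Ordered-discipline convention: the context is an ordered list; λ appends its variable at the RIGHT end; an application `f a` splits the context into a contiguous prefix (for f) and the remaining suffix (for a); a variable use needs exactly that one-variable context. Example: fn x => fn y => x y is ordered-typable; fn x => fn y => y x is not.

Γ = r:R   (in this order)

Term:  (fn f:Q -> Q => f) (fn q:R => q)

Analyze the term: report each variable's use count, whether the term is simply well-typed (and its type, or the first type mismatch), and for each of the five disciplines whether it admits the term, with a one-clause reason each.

counts: r=0, f (λ-bound)=1, q (λ-bound)=1
uses in reading order: f, q
typing: ill-typed: argument of type R -> R where Q -> Q is required
ordered ✗ (not simply typable)
linear ✗ (fails simple typing)
affine ✗ (a type mismatch blocks all five)
relevant ✗ (the type mismatch rejects it)
unrestricted ✗ (not simply typable)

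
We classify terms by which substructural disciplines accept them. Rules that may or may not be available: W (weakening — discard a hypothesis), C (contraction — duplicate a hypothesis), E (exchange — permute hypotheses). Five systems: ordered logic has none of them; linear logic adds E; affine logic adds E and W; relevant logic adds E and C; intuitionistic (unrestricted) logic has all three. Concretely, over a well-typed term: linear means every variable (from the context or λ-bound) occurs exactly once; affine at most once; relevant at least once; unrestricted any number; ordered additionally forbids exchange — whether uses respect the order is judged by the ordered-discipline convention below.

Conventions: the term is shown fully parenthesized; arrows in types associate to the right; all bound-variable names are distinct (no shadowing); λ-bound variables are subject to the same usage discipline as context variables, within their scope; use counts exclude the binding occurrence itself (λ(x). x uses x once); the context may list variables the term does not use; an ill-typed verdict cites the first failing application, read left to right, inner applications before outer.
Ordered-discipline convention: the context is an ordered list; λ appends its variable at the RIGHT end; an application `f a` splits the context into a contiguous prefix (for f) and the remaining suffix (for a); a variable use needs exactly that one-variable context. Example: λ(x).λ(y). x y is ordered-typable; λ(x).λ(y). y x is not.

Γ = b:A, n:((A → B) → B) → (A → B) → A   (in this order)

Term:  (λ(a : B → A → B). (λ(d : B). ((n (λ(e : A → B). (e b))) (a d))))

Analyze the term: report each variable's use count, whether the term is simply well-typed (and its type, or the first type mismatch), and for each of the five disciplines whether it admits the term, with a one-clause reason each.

counts: b: 1; n: 1; a (λ-bound): 1; d (λ-bound): 1; e (λ-bound): 1
left-to-right use order: n, e, b, a, d
typing: the term checks, with type (B → A → B) → B → A
ordered ✗ (use order n, e, b, a, d needs exchange)
linear ✓ (single use per variable (b, n, a, d, e))
affine ✓ (none of b, n, a, d, e used more than once)
relevant ✓ (at least one use each (b, n, a, d, e))
unrestricted ✓ (type-checks ((B → A → B) → B → A) and nothing is barred)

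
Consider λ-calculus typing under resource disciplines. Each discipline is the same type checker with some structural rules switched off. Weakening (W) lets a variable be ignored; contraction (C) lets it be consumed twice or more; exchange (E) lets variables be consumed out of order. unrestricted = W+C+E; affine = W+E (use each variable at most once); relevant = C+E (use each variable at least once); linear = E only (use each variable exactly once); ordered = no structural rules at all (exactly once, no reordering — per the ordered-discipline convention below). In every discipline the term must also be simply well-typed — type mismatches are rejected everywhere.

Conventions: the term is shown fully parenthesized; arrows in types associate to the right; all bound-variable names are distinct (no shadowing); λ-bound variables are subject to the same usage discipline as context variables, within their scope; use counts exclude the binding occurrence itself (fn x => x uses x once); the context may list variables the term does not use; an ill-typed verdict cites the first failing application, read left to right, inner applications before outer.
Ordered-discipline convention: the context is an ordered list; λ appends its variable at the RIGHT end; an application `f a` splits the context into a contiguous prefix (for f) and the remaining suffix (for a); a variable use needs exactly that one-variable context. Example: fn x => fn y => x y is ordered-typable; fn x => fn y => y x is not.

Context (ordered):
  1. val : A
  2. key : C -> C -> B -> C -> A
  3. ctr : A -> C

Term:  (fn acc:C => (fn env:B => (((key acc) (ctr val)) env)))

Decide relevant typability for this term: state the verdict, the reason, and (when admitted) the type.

yes — val, key, ctr, acc, env: all used, weakening unneeded; term : C -> B -> C -> A
variable uses: val: 1×; key: 1×; ctr: 1×; acc (bound): 1×; env (bound): 1×
use order (left to right): key, acc, ctr, val, env
typing: well-typed — term : C -> B -> C -> A
per-discipline verdicts: ordered ✗, linear ✓, affine ✓, relevant ✓, unrestricted ✓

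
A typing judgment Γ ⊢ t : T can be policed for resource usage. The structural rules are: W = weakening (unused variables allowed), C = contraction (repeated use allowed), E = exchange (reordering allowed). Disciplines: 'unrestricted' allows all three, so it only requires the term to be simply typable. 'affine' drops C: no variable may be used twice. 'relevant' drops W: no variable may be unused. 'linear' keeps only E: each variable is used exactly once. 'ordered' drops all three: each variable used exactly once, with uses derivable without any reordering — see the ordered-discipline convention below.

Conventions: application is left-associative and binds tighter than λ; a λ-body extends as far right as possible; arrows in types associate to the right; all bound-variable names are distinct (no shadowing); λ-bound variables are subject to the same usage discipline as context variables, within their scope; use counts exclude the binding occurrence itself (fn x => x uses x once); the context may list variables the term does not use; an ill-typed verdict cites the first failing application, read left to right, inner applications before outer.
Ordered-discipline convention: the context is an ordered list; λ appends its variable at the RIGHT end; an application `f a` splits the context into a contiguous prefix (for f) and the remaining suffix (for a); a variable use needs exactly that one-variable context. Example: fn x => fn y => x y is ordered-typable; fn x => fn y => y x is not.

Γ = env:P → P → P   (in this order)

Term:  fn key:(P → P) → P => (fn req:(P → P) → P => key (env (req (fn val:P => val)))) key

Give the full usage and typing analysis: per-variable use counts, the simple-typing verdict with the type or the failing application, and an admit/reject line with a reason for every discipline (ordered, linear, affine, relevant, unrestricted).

variable uses: env: 1×, key [bound]: 2×, req [bound]: 1×, val [bound]: 1×
left-to-right use order: key, env, req, val, key
typing: well-typed — term : ((P → P) → P) → P
ordered ✗ (repeated use of key ×2)
linear ✗ (repeated use of key ×2)
affine ✗ (repeated use of key ×2)
relevant ✓ (every one of env, key, req, val appears)
unrestricted ✓ (typability at ((P → P) → P) → P is all that's needed)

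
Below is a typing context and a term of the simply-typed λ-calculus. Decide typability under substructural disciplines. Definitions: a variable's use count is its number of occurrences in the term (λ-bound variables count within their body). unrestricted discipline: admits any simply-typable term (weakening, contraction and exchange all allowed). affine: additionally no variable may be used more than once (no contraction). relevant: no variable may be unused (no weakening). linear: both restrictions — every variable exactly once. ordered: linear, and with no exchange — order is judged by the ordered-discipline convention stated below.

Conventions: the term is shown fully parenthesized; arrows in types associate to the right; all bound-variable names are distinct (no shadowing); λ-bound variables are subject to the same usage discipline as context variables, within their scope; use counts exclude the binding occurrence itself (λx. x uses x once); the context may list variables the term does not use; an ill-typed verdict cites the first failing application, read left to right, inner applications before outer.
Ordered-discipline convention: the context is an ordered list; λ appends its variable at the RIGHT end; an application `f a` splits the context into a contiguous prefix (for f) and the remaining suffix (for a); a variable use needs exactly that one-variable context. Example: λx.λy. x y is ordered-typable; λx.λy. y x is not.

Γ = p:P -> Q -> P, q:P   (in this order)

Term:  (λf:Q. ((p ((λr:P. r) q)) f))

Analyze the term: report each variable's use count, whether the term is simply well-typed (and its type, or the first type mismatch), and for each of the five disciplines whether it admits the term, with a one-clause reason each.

counts: p=1, q=1, f (bound)=1, r (bound)=1
left-to-right use order: p, r, q, f
typing: the term checks, with type Q -> P
ordered: ✓, one use each (p, q, f, r); ordered split holds
linear: ✓, exactly-once usage across p, q, f, r
affine: ✓, p, q, f, r: no repeats, contraction unneeded
relevant: ✓, at least one use each (p, q, f, r)
unrestricted: ✓, simply typable at Q -> P; W, C, E all held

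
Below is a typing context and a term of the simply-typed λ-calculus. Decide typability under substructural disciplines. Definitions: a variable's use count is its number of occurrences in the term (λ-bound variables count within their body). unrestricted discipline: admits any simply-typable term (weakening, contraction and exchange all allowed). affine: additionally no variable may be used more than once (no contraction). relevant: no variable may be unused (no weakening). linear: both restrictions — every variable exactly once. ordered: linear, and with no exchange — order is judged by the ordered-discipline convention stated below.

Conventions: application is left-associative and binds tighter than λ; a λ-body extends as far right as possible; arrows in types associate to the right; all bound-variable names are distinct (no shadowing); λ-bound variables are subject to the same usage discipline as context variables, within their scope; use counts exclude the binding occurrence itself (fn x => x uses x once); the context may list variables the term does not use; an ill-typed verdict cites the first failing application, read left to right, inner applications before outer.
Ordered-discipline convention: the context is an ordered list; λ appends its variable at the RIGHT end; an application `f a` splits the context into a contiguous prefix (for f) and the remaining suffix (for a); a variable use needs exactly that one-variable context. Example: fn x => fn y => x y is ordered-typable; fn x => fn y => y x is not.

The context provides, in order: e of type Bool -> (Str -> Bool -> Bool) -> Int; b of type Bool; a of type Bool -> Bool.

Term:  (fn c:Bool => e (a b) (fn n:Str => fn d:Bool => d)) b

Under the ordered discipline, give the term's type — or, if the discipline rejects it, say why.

not well-typed under ordered — needs contraction — b ×2; c, n left unused
counts: e: 1, b: 2, a: 1, c (bound): 0, n (bound): 0, d (bound): 1
left-to-right use order: e, a, b, d, b
typing: well-typed — term : Int
per-discipline verdicts: ordered ✗; linear ✗; affine ✗; relevant ✗; unrestricted ✓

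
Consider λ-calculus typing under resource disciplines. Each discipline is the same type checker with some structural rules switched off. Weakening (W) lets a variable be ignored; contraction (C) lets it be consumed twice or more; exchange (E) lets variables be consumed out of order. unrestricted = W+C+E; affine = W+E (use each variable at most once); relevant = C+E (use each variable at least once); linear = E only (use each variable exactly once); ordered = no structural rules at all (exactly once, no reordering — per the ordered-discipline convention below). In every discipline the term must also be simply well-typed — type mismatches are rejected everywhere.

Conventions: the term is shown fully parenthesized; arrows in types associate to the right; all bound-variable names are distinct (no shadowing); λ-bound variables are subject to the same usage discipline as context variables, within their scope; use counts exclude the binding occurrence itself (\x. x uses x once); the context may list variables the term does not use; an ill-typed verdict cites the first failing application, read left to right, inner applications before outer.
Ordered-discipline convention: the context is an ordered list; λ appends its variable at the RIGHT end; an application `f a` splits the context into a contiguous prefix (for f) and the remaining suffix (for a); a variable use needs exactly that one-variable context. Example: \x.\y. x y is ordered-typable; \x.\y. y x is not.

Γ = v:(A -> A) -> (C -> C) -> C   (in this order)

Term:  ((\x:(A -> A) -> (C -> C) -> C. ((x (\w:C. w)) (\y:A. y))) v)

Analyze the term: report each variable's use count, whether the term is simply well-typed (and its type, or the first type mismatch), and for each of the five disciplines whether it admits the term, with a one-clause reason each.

use counts: v ×1; x [bound] ×1; w [bound] ×1; y [bound] ×1
left-to-right use order: x, w, y, v
typing: ill-typed: an argument C -> C mismatches the expected A -> A
ordered: ✗, a type mismatch blocks all five
linear: ✗, the type mismatch rejects it
affine: ✗, not simply typable
relevant: ✗, fails simple typing
unrestricted: ✗, a type mismatch blocks all five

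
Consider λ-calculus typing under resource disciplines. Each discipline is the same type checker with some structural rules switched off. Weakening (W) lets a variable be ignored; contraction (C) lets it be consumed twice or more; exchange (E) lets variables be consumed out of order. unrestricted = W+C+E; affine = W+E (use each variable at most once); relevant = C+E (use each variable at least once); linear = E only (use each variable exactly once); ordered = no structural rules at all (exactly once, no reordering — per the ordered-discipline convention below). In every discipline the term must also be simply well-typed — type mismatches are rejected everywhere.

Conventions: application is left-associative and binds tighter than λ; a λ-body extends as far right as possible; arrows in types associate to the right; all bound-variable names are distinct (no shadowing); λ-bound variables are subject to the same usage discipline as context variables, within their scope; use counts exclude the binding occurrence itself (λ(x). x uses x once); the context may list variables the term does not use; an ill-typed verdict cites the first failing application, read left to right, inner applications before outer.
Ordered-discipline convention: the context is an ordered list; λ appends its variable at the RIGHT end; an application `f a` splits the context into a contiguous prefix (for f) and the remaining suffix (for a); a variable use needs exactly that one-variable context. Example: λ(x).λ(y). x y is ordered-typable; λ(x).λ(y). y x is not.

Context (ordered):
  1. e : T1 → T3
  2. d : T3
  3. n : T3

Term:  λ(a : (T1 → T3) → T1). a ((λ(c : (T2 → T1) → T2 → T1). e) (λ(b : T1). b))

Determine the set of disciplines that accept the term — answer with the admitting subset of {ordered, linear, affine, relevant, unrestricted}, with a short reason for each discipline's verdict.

admitting disciplines: none
usage: e: 1, d: 0, n: 0, a (λ-bound): 1, c (λ-bound): 0, b (λ-bound): 1
uses in reading order: a, e, b
typing: ill-typed: an application expects (T2 → T1) → T2 → T1 but receives T1 → T1
ordered: ✗ — a type mismatch blocks all five
linear: ✗ — the type mismatch rejects it
affine: ✗ — not simply typable
relevant: ✗ — fails simple typing
unrestricted: ✗ — a type mismatch blocks all five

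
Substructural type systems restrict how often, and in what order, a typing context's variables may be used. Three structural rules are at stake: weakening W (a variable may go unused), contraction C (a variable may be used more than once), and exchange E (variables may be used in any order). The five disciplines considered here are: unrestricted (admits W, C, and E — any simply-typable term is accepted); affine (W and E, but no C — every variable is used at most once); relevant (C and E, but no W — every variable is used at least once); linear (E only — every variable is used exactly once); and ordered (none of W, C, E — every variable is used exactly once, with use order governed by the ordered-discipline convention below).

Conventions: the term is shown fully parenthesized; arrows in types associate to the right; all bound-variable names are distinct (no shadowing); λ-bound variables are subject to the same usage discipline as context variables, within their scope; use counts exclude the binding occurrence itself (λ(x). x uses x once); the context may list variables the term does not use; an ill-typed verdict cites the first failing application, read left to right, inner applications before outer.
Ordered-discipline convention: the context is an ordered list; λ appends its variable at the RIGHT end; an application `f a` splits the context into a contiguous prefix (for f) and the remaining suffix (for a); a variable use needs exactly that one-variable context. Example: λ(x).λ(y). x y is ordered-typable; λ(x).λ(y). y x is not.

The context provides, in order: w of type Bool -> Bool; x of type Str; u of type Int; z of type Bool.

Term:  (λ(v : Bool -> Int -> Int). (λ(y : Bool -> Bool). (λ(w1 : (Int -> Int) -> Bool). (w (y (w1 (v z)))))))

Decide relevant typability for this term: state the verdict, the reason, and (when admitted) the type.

no — unused: x, u — weakening required
usage: w=1; x=0; u=0; z=1; v (λ-bound)=1; y (λ-bound)=1; w1 (λ-bound)=1
order of uses: w, y, w1, v, z
typing: well-typed — term : (Bool -> Int -> Int) -> (Bool -> Bool) -> ((Int -> Int) -> Bool) -> Bool
summary: ordered ✗, linear ✗, affine ✓, relevant ✗, unrestricted ✓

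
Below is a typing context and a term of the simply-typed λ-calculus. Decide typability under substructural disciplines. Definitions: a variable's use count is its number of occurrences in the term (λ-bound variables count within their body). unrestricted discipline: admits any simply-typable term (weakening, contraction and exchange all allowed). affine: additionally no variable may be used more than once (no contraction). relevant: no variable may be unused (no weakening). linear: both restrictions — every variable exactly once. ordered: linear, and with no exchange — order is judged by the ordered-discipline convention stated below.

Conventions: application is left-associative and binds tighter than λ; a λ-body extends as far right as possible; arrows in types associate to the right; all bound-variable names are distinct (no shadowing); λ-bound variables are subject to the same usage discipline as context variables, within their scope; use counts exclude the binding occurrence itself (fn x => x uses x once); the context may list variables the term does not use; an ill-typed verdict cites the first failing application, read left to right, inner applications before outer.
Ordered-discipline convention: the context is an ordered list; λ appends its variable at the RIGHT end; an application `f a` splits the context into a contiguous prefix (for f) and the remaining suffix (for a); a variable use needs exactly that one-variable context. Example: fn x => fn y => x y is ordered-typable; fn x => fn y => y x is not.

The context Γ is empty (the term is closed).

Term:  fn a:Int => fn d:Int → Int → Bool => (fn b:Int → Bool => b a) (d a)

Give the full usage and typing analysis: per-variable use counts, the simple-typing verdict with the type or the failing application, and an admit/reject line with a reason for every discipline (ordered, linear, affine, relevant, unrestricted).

use counts: a (λ-bound)=2, d (λ-bound)=1, b (λ-bound)=1
uses in reading order: b, a, d, a
typing: well-typed — term : Int → (Int → Int → Bool) → Bool
ordered: ✗ — needs contraction — a ×2
linear: ✗ — needs contraction — a ×2
affine: ✗ — needs contraction — a ×2
relevant: ✓ — a, d, b: all used, weakening unneeded
unrestricted: ✓ — well-typed at Int → (Int → Int → Bool) → Bool; no restrictions here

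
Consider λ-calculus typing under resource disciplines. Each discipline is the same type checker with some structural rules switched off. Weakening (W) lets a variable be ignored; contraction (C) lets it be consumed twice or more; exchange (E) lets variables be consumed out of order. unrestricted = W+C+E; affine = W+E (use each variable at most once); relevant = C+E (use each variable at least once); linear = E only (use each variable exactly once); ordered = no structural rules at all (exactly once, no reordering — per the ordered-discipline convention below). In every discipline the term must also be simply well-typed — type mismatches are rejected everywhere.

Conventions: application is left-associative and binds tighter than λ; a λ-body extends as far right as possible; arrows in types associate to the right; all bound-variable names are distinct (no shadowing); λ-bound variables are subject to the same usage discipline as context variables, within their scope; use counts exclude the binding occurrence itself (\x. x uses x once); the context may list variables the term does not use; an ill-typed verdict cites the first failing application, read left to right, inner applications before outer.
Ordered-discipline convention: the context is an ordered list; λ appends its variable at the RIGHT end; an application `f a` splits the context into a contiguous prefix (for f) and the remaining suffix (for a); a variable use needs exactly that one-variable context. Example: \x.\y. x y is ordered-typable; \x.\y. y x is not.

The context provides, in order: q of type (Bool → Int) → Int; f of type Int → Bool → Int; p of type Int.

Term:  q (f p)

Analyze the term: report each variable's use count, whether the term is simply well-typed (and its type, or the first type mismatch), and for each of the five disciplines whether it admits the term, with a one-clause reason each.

usage: q: 1; f: 1; p: 1
left-to-right use order: q, f, p
typing: ✓ — Int
ordered: ✓ — q, f, p once each; derivable with no W/C/E
linear: ✓ — single use per variable (q, f, p)
affine: ✓ — no duplicate uses among q, f, p
relevant: ✓ — q, f, p: all used, weakening unneeded
unrestricted: ✓ — type-checks (Int) and nothing is barred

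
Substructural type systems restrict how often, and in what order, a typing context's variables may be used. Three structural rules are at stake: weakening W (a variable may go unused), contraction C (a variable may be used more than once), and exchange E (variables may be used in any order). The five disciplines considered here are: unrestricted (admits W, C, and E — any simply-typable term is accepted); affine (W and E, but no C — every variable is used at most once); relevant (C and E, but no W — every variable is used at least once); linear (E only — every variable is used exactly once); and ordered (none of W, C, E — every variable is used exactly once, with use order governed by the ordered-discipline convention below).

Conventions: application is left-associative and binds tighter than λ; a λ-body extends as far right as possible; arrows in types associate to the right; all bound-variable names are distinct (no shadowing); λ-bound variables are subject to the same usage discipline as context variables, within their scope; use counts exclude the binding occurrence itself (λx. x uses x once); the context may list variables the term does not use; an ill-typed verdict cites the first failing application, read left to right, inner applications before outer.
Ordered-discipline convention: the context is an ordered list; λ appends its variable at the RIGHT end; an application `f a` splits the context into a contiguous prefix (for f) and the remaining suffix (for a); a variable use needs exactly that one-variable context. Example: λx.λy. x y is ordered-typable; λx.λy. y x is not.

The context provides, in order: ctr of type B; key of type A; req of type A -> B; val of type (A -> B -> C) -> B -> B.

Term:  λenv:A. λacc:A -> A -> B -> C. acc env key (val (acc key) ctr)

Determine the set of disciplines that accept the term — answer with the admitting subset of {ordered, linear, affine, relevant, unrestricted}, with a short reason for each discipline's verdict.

admitting disciplines: unrestricted
counts: ctr=1; key=2; req=0; val=1; env [bound]=1; acc [bound]=2
uses in reading order: acc, env, key, val, acc, key, ctr
typing: ✓ — A -> (A -> A -> B -> C) -> C
ordered: ✗ — needs contraction — key ×2, acc ×2; unused: req — weakening required
linear: ✗ — needs contraction — key ×2, acc ×2; unused: req — weakening required
affine: ✗ — needs contraction — key ×2, acc ×2
relevant: ✗ — unused: req — weakening required
unrestricted: ✓ — type-checks (A -> (A -> A -> B -> C) -> C) and nothing is barred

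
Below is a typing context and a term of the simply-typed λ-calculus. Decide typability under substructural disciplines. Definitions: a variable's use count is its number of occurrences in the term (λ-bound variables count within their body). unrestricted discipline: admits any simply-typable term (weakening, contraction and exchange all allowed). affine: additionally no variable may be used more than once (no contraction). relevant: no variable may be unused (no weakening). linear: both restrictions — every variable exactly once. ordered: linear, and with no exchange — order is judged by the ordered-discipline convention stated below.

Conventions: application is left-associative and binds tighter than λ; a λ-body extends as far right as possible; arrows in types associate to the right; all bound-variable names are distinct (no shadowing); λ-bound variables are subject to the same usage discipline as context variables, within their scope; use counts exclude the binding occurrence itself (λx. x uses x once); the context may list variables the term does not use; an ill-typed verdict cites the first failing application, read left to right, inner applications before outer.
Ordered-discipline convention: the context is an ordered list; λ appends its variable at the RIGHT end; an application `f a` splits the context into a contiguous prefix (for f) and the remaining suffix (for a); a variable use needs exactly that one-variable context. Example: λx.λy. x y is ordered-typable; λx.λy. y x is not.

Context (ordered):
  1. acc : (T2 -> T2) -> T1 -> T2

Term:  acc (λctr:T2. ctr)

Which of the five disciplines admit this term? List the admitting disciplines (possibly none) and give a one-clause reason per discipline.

admitting disciplines: ordered, linear, affine, relevant, unrestricted
counts: acc: 1×; ctr (λ-bound): 1×
uses in reading order: acc, ctr
typing: the term checks, with type T1 -> T2
ordered ✓ (acc, ctr: once each, no exchange needed)
linear ✓ (single use per variable (acc, ctr))
affine ✓ (none of acc, ctr used more than once)
relevant ✓ (every one of acc, ctr appears)
unrestricted ✓ (well-typed at T1 -> T2; no restrictions here)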